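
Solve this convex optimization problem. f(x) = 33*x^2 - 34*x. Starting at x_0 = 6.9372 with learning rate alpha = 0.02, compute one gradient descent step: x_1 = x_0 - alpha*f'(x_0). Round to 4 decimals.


We compute the gradient at x_0 and apply the update.
f'(x) = 66*x - 34
f'(6.9372) = 66*6.9372 - 34 = 423.8552
x_1 = 6.9372 - 0.02*423.8552 = -1.5399


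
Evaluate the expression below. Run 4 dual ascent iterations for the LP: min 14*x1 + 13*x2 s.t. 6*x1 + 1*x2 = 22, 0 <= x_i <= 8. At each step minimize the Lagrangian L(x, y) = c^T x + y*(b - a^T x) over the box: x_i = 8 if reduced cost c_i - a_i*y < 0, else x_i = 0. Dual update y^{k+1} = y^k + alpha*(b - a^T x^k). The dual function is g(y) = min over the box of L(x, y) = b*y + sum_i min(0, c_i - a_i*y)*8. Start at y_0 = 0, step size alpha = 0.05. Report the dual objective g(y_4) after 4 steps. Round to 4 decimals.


Dual ascent for LP: min 14*x1 + 13*x2, 6*x1 + 1*x2 = 22, 0 <= x_i <= 8
Step 1: y^k = 0.0, reduced costs: (14.0, 13.0)
  x^k = (0.0, 0.0), subgradient = b - a^T x = 22.0
  y^{k+1} = 0.0 + 0.05*22.0 = 1.1
Step 2: y^k = 1.1, reduced costs: (7.4, 11.9)
  x^k = (0.0, 0.0), subgradient = b - a^T x = 22.0
  y^{k+1} = 1.1 + 0.05*22.0 = 2.2
Step 3: y^k = 2.2, reduced costs: (0.8, 10.8)
  x^k = (0.0, 0.0), subgradient = b - a^T x = 22.0
  y^{k+1} = 2.2 + 0.05*22.0 = 3.3
Step 4: y^k = 3.3, reduced costs: (-5.8, 9.7)
  x^k = (8.0, 0.0), subgradient = b - a^T x = -26.0
  y^{k+1} = 3.3 + 0.05*-26.0 = 2.0
Dual objective at y_4 = 2.0: reduced costs (2.0, 11.0), box minimizer x = (0.0, 0.0)
g(y_4) = b*y + (c1 - a1*y)*x1 + (c2 - a2*y)*x2 = 22*2.0 + 2.0*0.0 + 11.0*0.0 = 44.0 + 0.0 + 0.0 = 44.0


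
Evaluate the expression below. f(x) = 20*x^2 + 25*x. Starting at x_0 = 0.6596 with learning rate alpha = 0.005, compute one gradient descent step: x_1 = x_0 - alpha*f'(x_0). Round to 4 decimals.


We compute the gradient at x_0 and apply the update.
f'(x) = 40*x + 25
f'(0.6596) = 40*0.6596 + 25 = 51.384
x_1 = 0.6596 - 0.005*51.384 = 0.4027


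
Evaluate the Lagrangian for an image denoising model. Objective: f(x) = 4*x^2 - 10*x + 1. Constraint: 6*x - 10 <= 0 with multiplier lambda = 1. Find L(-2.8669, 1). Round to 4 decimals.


Step 1: Evaluate f(x).
f(-2.8669) = 4*(-2.8669)^2 - 10*(-2.8669) + 1 = 62.5455
Step 2: Evaluate g(x).
g(-2.8669) = 6*-2.8669 - 10 = -27.2014
Step 3: Compute Lagrangian.
L = 62.5455 + 1*-27.2014 = 35.3441


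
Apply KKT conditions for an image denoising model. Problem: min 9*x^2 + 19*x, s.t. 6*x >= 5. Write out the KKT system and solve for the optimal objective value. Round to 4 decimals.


Step 1: Try lambda = 0 (constraint inactive).
x_unc = -19/(2*9) = -1.0556
Check: 6*-1.0556 = -6.3336 < 5 -- violated!
Step 2: Constraint must be active: 6*x = 5
x* = 5/6 = 0.8333 (rounded; the exact value 5/6 is used below)
lambda = (2*9*(5/6) + 19)/6 = 5.6667
Step 3: Compute optimal value.
f(x*) = 9*(5/6)^2 + 19*(5/6) = 22.0833


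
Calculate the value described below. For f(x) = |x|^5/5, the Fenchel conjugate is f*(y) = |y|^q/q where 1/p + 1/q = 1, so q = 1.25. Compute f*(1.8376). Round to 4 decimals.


The conjugate exponent q satisfies 1/p + 1/q = 1.
p = 5, so q = 5/(5 - 1) = 1.25
|y|^q = 1.8376^1.25 = 2.1395
f*(1.8376) = 2.1395 / 1.25 = 1.7116


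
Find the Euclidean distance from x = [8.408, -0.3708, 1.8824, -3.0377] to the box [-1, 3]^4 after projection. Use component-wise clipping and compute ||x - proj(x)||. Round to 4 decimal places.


Project each component onto [-1, 3].
clip(8.408) = 3.0, clip(-0.3708) = -0.3708, clip(1.8824) = 1.8824, clip(-3.0377) = -1.0
Projection = [3.0, -0.3708, 1.8824, -1.0]
Squared diffs: [29.2465, 0.0, 0.0, 4.1522]
Distance = sqrt(33.3987) = 5.7792


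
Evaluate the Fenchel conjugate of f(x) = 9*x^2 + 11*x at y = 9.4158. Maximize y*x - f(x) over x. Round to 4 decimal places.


f*(y) = sup_x {y*x - a*x^2 - b*x} = sup_x {(y-b)*x - a*x^2}
FOC: (y - b) - 2a*x = 0 => x* = (y - b)/(2a)
x* = (9.4158 - 11)/(2*9) = -0.088
f*(9.4158) = (y-b)^2/(4a) = (9.4158 - 11)^2/(4*9)
= 2.5097/36 = 0.0697


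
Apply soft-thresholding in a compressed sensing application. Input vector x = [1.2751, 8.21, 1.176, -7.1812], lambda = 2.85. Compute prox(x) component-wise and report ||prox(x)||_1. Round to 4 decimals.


Soft-thresholding with lambda = 2.85:
prox(1.2751) = sign(1.2751)*max(|1.2751| - 2.85, 0) = 0.0
prox(8.21) = sign(8.21)*max(|8.21| - 2.85, 0) = 5.36
prox(1.176) = sign(1.176)*max(|1.176| - 2.85, 0) = 0.0
prox(-7.1812) = sign(-7.1812)*max(|-7.1812| - 2.85, 0) = -4.3312
prox(x) = [0.0, 5.36, 0.0, -4.3312]
||prox(x)||_1 = 0.0 + 5.36 + 0.0 + 4.3312 = 9.6912


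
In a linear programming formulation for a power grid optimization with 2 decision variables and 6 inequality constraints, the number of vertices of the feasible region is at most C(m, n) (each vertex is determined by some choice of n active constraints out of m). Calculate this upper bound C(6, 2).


Each vertex corresponds to some choice of n active constraints out of m, so the number of vertices is at most C(m, n) = m! / (n!(m-n)!).
m = 6, n = 2
Numerator: 6 * 5
Denominator: 2! = 2
C(6, 2) = 15


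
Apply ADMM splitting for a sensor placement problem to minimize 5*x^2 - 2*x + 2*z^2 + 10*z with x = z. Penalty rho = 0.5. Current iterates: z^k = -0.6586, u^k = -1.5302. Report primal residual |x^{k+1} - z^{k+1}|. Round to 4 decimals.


ADMM iteration with rho = 0.5, z^k = -0.6586, u^k = -1.5302
Step 1: x-update.
Minimize 5*x^2 - 2*x + (0.5/2)*(x + 0.6586 - 1.5302)^2
FOC: (2*5 + 0.5)*x = 2 + 0.5*(-0.6586 + 1.5302)
x^{k+1} = 0.232
Step 2: z-update.
Minimize 2*z^2 + 10*z + (0.5/2)*(0.232 - z - 1.5302)^2
FOC: (2*2 + 0.5)*z = -10 + 0.5*(0.232 - 1.5302)
z^{k+1} = -2.3665
Step 3: u-update.
u^{k+1} = -1.5302 + 0.232 + 2.3665 = 1.0682
Step 4: Primal residual = |0.232 + 2.3665| = 2.5984


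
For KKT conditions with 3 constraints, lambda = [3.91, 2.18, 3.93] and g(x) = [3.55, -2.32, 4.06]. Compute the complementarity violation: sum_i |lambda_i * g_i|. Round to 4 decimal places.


KKT complementary slackness check:
lambda_1 * g_1 = 3.91 * 3.55 = 13.8805
lambda_2 * g_2 = 2.18 * -2.32 = -5.0576
lambda_3 * g_3 = 3.93 * 4.06 = 15.9558
Total violation = 13.8805 + 5.0576 + 15.9558 = 34.8939


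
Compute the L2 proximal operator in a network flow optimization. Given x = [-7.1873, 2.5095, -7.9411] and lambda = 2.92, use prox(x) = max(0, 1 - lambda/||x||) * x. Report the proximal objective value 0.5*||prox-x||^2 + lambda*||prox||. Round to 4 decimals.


Step 1: Compute ||x||.
||x|| = 11.0007
Step 2: Compute scaling factor.
scale = max(0, 1 - 2.92/11.0007) = 0.7346
Step 3: prox(x) = [-5.2795, 1.8434, -5.8332]
||prox(x)|| = 8.0807
Step 4: Proximal objective.
0.5*||prox-x||^2 = 4.2632
lambda*||prox|| = 23.5956
Total = 27.8589


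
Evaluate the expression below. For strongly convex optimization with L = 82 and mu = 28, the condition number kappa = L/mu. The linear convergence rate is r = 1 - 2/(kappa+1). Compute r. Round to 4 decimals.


Step 1: Compute the condition number.
kappa = L/mu = 82/28 = 2.9286
Step 2: Compute the convergence rate.
r = 1 - 2/(kappa + 1) = 1 - 2*mu/(L + mu) = (L - mu)/(L + mu) = 54/110 = 0.4909


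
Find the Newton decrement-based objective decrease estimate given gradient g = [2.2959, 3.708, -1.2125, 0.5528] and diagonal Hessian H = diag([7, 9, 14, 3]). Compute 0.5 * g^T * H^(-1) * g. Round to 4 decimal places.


Step 1: H is diagonal, so H^(-1) * g = [0.328, 0.412, -0.0866, 0.1843].
Step 2: g^T H^(-1) g = sum_i g_i^2 / H_ii
  = (2.2959)^2/7 + (3.708)^2/9 + (-1.2125)^2/14 + (0.5528)^2/3
  = 0.753 + 1.5277 + 0.105 + 0.1019 = 2.4876
Step 3: Objective decrease = 0.5 * g^T H^(-1) g = 1.2438


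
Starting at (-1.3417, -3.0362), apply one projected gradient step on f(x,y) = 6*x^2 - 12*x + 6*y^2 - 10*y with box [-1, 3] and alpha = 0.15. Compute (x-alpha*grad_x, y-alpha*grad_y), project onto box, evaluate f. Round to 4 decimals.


Step 1: Compute gradient at (-1.3417, -3.0362).
grad_x = 2*6*-1.3417 - 12 = -28.1004
grad_y = 2*6*-3.0362 - 10 = -46.4344
Step 2: Gradient step.
x_raw = -1.3417 - 0.15*-28.1004 = 2.8734
y_raw = -3.0362 - 0.15*-46.4344 = 3.929
Step 3: Project onto [-1, 3].
x_proj = clip(2.8734) = 2.8734
y_proj = clip(3.929) = 3.0
Step 4: Evaluate f.
f(2.8734, 3.0) = 39.0569


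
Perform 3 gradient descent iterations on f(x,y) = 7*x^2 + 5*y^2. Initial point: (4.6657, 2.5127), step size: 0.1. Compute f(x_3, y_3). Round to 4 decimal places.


Gradient descent on f(x,y) = 7*x^2 + 5*y^2.
Starting point: (4.6657, 2.5127), alpha = 0.1
Step 1: grad_x = 2*7*4.6657 = 65.3198, grad_y = 2*5*2.5127 = 25.127
  x_1 = 4.6657 - 0.1*65.3198 = -1.8663
  y_1 = 2.5127 - 0.1*25.127 = -0.0
Step 2: grad_x = 2*7*-1.8663 = -26.1279, grad_y = 2*5*-0.0 = -0.0
  x_2 = -1.8663 - 0.1*-26.1279 = 0.7465
  y_2 = -0.0 - 0.1*-0.0 = 0.0
Step 3: grad_x = 2*7*0.7465 = 10.4512, grad_y = 2*5*0.0 = 0.0
  x_3 = 0.7465 - 0.1*10.4512 = -0.2986
  y_3 = 0.0 - 0.1*0.0 = 0.0
f(-0.2986, 0.0) = 7*(-0.2986)^2 + 5*0.0^2 = 0.6242


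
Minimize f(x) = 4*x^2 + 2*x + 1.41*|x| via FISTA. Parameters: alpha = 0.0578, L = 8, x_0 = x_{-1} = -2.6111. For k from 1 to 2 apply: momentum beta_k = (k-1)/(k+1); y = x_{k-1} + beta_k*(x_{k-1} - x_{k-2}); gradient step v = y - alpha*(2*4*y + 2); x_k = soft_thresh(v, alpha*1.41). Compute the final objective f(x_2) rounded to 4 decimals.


FISTA on f(x) = 4*x^2 + 2*x + 1.41*|x|
L = 8, alpha = 0.0578
Iteration 1: beta = 0.0, y = -2.6111 + 0.0*(-2.6111 + 2.6111) = -2.6111
  grad(y) = -18.8888, v = y - alpha*grad = -1.5193
  prox(v) = soft_thresh(-1.5193, 0.0815) = -1.4378
Iteration 2: beta = 0.3333, y = -1.4378 + 0.3333*(-1.4378 + 2.6111) = -1.0467
  grad(y) = -6.3739, v = y - alpha*grad = -0.6783
  prox(v) = soft_thresh(-0.6783, 0.0815) = -0.5968
f(x_2) = 4*(-0.5968)^2 + 2*(-0.5968) + 1.41*|-0.5968| = 1.0727


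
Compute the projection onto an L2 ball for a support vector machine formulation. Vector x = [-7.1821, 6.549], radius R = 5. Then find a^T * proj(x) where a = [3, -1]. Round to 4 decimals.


Step 1: Compute ||x|| (intermediates to 6 decimals).
||x|| = sqrt((-7.1821)^2 + 6.549^2) = 9.719669
Step 2: Project.
Since ||x|| > R, scale = R/||x|| = 5/9.719669 = 0.514421, proj(x) = scale * x
proj(x) = [-3.694623, 3.368943]
Step 3: Dot product.
a^T * proj(x) = 3*(-3.694623) - 1*3.368943 = -14.4528


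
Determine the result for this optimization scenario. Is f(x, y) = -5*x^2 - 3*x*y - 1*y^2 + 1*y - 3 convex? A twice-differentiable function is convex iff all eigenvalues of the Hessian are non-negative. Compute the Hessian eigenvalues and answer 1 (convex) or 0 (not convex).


The Hessian of f(x,y) = -5*x^2 - 3*x*y - 1*y^2 + 1*y - 3 is:
H = [[-10, -3], [-3, -2]]
Trace = -10 - 2 = -12
Determinant = -10*-2 - (-3)^2 = 11
Discriminant = (-12)^2 - 4*11 = 100.0
Eigenvalues: lambda_1 = -11.0, lambda_2 = -1.0
The function is not convex.

0


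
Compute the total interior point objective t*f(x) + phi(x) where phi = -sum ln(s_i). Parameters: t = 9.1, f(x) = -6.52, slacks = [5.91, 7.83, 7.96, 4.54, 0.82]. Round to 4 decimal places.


Step 1: Compute log-barrier.
ln values: [1.7766, 2.058, 2.0744, 1.5129, -0.1985]
phi = -(1.7766 + 2.058 + 2.0744 + 1.5129 - 0.1985) = -7.2235
Step 2: Compute augmented objective.
t*f(x) = 9.1*-6.52 = -59.332
Total = -59.332 - 7.2235 = -66.5555


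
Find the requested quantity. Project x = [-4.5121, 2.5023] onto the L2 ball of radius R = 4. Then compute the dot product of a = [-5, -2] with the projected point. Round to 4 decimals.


Step 1: Compute ||x|| (intermediates to 6 decimals).
||x|| = sqrt((-4.5121)^2 + 2.5023^2) = 5.159511
Step 2: Project.
Since ||x|| > R, scale = R/||x|| = 4/5.159511 = 0.775267, proj(x) = scale * x
proj(x) = [-3.498082, 1.939951]
Step 3: Dot product.
a^T * proj(x) = -5*(-3.498082) - 2*1.939951 = 13.6105


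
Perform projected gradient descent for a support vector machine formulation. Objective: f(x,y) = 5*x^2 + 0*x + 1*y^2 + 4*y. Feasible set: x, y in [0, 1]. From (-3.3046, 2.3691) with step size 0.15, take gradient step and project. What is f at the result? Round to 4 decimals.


Step 1: Compute gradient at (-3.3046, 2.3691).
grad_x = 2*5*-3.3046 + 0 = -33.046
grad_y = 2*1*2.3691 + 4 = 8.7382
Step 2: Gradient step.
x_raw = -3.3046 - 0.15*-33.046 = 1.6523
y_raw = 2.3691 - 0.15*8.7382 = 1.0584
Step 3: Project onto [0, 1].
x_proj = clip(1.6523) = 1.0
y_proj = clip(1.0584) = 1.0
Step 4: Evaluate f.
f(1.0, 1.0) = 10.0


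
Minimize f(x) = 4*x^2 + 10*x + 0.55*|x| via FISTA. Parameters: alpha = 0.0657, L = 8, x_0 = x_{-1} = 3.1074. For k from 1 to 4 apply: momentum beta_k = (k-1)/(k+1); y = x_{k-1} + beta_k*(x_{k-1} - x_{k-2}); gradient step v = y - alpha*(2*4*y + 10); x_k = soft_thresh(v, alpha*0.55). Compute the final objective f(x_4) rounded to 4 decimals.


FISTA on f(x) = 4*x^2 + 10*x + 0.55*|x|
L = 8, alpha = 0.0657
Iteration 1: beta = 0.0, y = 3.1074 + 0.0*(3.1074 - 3.1074) = 3.1074
  grad(y) = 34.8592, v = y - alpha*grad = 0.8172
  prox(v) = soft_thresh(0.8172, 0.0361) = 0.781
Iteration 2: beta = 0.3333, y = 0.781 + 0.3333*(0.781 - 3.1074) = 0.0056
  grad(y) = 10.0444, v = y - alpha*grad = -0.6544
  prox(v) = soft_thresh(-0.6544, 0.0361) = -0.6182
Iteration 3: beta = 0.5, y = -0.6182 + 0.5*(-0.6182 - 0.781) = -1.3179
  grad(y) = -0.5428, v = y - alpha*grad = -1.2822
  prox(v) = soft_thresh(-1.2822, 0.0361) = -1.2461
Iteration 4: beta = 0.6, y = -1.2461 + 0.6*(-1.2461 + 0.6182) = -1.6227
  grad(y) = -2.982, v = y - alpha*grad = -1.4268
  prox(v) = soft_thresh(-1.4268, 0.0361) = -1.3907
f(x_4) = 4*(-1.3907)^2 + 10*(-1.3907) + 0.55*|-1.3907| = -5.4059


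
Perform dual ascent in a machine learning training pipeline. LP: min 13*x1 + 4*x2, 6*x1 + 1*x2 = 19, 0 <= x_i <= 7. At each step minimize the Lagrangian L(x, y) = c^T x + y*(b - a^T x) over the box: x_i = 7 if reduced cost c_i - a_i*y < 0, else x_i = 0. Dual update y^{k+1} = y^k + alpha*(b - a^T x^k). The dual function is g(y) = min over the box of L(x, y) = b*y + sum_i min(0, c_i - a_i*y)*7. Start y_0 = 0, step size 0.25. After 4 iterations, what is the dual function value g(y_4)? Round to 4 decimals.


Dual ascent for LP: min 13*x1 + 4*x2, 6*x1 + 1*x2 = 19, 0 <= x_i <= 7
Step 1: y^k = 0.0, reduced costs: (13.0, 4.0)
  x^k = (0.0, 0.0), subgradient = b - a^T x = 19.0
  y^{k+1} = 0.0 + 0.25*19.0 = 4.75
Step 2: y^k = 4.75, reduced costs: (-15.5, -0.75)
  x^k = (7.0, 7.0), subgradient = b - a^T x = -30.0
  y^{k+1} = 4.75 + 0.25*-30.0 = -2.75
Step 3: y^k = -2.75, reduced costs: (29.5, 6.75)
  x^k = (0.0, 0.0), subgradient = b - a^T x = 19.0
  y^{k+1} = -2.75 + 0.25*19.0 = 2.0
Step 4: y^k = 2.0, reduced costs: (1.0, 2.0)
  x^k = (0.0, 0.0), subgradient = b - a^T x = 19.0
  y^{k+1} = 2.0 + 0.25*19.0 = 6.75
Dual objective at y_4 = 6.75: reduced costs (-27.5, -2.75), box minimizer x = (7.0, 7.0)
g(y_4) = b*y + (c1 - a1*y)*x1 + (c2 - a2*y)*x2 = 19*6.75 + (-27.5)*7.0 + (-2.75)*7.0 = 128.25 - 192.5 - 19.25 = -83.5


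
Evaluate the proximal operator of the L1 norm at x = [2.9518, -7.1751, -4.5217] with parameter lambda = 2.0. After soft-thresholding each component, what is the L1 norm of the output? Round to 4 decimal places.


Soft-thresholding with lambda = 2.0:
prox(2.9518) = sign(2.9518)*max(|2.9518| - 2.0, 0) = 0.9518
prox(-7.1751) = sign(-7.1751)*max(|-7.1751| - 2.0, 0) = -5.1751
prox(-4.5217) = sign(-4.5217)*max(|-4.5217| - 2.0, 0) = -2.5217
prox(x) = [0.9518, -5.1751, -2.5217]
||prox(x)||_1 = 0.9518 + 5.1751 + 2.5217 = 8.6486


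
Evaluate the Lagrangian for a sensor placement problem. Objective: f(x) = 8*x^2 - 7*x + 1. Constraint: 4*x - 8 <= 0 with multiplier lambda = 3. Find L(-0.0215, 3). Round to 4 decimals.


Step 1: Evaluate f(x).
f(-0.0215) = 8*(-0.0215)^2 - 7*(-0.0215) + 1 = 1.1542
Step 2: Evaluate g(x).
g(-0.0215) = 4*-0.0215 - 8 = -8.086
Step 3: Compute Lagrangian.
L = 1.1542 + 3*-8.086 = -23.1038


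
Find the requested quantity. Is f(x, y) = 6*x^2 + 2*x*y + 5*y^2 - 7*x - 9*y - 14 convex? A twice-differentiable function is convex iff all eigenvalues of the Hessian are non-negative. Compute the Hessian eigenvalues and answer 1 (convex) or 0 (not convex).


The Hessian of f(x,y) = 6*x^2 + 2*x*y + 5*y^2 - 7*x - 9*y - 14 is:
H = [[12, 2], [2, 10]]
Trace = 12 + 10 = 22
Determinant = 12*10 - (2)^2 = 116
Discriminant = (22)^2 - 4*116 = 20.0
Eigenvalues: lambda_1 = 8.7639, lambda_2 = 13.2361
The function is convex.

1


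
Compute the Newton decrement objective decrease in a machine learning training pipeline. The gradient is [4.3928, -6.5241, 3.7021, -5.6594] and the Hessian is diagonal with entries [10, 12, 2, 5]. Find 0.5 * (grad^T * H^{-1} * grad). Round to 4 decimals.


Step 1: H is diagonal, so H^(-1) * g = [0.4393, -0.5437, 1.8511, -1.1319].
Step 2: g^T H^(-1) g = sum_i g_i^2 / H_ii
  = (4.3928)^2/10 + (-6.5241)^2/12 + (3.7021)^2/2 + (-5.6594)^2/5
  = 1.9297 + 3.547 + 6.8528 + 6.4058 = 18.7352
Step 3: Objective decrease = 0.5 * g^T H^(-1) g = 9.3676


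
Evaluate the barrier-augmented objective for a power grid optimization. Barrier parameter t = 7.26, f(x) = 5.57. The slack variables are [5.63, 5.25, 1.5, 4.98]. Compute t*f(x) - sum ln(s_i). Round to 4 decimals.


Step 1: Compute log-barrier.
ln values: [1.7281, 1.6582, 0.4055, 1.6054]
phi = -(1.7281 + 1.6582 + 0.4055 + 1.6054) = -5.3972
Step 2: Compute augmented objective.
t*f(x) = 7.26*5.57 = 40.4382
Total = 40.4382 - 5.3972 = 35.041


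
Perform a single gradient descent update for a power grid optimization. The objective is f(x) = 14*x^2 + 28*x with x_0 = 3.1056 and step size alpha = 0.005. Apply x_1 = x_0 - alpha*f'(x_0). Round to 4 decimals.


We compute the gradient at x_0 and apply the update.
f'(x) = 28*x + 28
f'(3.1056) = 28*3.1056 + 28 = 114.9568
x_1 = 3.1056 - 0.005*114.9568 = 2.5308


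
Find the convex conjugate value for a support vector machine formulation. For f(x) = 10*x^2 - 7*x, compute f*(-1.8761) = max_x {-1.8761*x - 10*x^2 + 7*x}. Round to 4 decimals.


f*(y) = sup_x {y*x - a*x^2 - b*x} = sup_x {(y-b)*x - a*x^2}
FOC: (y - b) - 2a*x = 0 => x* = (y - b)/(2a)
x* = (-1.8761 + 7)/(2*10) = 0.2562
f*(-1.8761) = (y-b)^2/(4a) = (-1.8761 + 7)^2/(4*10)
= 26.2544/40 = 0.6564


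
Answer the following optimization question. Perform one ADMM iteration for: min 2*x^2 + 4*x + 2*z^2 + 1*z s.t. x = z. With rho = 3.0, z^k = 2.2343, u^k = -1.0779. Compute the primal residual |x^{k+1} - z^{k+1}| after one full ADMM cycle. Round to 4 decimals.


ADMM iteration with rho = 3.0, z^k = 2.2343, u^k = -1.0779
Step 1: x-update.
Minimize 2*x^2 + 4*x + (3.0/2)*(x - 2.2343 - 1.0779)^2
FOC: (2*2 + 3.0)*x = -4 + 3.0*(2.2343 + 1.0779)
x^{k+1} = 0.8481
Step 2: z-update.
Minimize 2*z^2 + 1*z + (3.0/2)*(0.8481 - z - 1.0779)^2
FOC: (2*2 + 3.0)*z = -1 + 3.0*(0.8481 - 1.0779)
z^{k+1} = -0.2413
Step 3: u-update.
u^{k+1} = -1.0779 + 0.8481 + 0.2413 = 0.0115
Step 4: Primal residual = |0.8481 + 0.2413| = 1.0894


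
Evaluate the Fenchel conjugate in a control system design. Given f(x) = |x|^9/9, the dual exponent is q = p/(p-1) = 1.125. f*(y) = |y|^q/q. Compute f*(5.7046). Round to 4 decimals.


The conjugate exponent q satisfies 1/p + 1/q = 1.
p = 9, so q = 9/(9 - 1) = 1.125
|y|^q = 5.7046^1.125 = 7.0917
f*(5.7046) = 7.0917 / 1.125 = 6.3038


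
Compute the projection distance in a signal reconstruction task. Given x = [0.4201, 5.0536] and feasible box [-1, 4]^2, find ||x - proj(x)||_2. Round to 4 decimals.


Project each component onto [-1, 4].
clip(0.4201) = 0.4201, clip(5.0536) = 4.0
Projection = [0.4201, 4.0]
Squared diffs: [0.0, 1.1101]
Distance = sqrt(1.1101) = 1.0536


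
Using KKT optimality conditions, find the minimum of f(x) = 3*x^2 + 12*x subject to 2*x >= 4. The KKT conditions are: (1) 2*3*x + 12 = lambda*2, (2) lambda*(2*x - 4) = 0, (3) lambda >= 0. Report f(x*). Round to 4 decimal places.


Step 1: Try lambda = 0 (constraint inactive).
x_unc = -12/(2*3) = -2.0
Check: 2*-2.0 = -4.0 < 4 -- violated!
Step 2: Constraint must be active: 2*x = 4
x* = 4/2 = 2.0
lambda = (2*3*2.0 + 12)/2 = 12.0
Step 3: Compute optimal value.
f(x*) = 3*2.0^2 + 12*2.0 = 36.0


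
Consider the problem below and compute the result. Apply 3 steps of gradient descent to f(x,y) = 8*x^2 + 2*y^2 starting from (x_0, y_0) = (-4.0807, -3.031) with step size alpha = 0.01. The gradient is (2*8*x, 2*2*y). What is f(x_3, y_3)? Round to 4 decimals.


Gradient descent on f(x,y) = 8*x^2 + 2*y^2.
Starting point: (-4.0807, -3.031), alpha = 0.01
Step 1: grad_x = 2*8*-4.0807 = -65.2912, grad_y = 2*2*-3.031 = -12.124
  x_1 = -4.0807 - 0.01*-65.2912 = -3.4278
  y_1 = -3.031 - 0.01*-12.124 = -2.9098
Step 2: grad_x = 2*8*-3.4278 = -54.8446, grad_y = 2*2*-2.9098 = -11.639
  x_2 = -3.4278 - 0.01*-54.8446 = -2.8793
  y_2 = -2.9098 - 0.01*-11.639 = -2.7934
Step 3: grad_x = 2*8*-2.8793 = -46.0695, grad_y = 2*2*-2.7934 = -11.1735
  x_3 = -2.8793 - 0.01*-46.0695 = -2.4186
  y_3 = -2.7934 - 0.01*-11.1735 = -2.6816
f(-2.4186, -2.6816) = 8*(-2.4186)^2 + 2*(-2.6816)^2 = 61.1812


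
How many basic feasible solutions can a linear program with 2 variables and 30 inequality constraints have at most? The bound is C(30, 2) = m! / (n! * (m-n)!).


Each vertex corresponds to some choice of n active constraints out of m, so the number of vertices is at most C(m, n) = m! / (n!(m-n)!).
m = 30, n = 2
Numerator: 30 * 29
Denominator: 2! = 2
C(30, 2) = 435


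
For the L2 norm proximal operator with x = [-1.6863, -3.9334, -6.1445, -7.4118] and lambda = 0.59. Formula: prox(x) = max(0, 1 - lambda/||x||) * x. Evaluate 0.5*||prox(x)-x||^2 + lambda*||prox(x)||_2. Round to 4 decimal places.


Step 1: Compute ||x||.
||x|| = 10.5359
Step 2: Compute scaling factor.
scale = max(0, 1 - 0.59/10.5359) = 0.944
Step 3: prox(x) = [-1.5919, -3.7131, -5.8004, -6.9967]
||prox(x)|| = 9.9459
Step 4: Proximal objective.
0.5*||prox-x||^2 = 0.1741
lambda*||prox|| = 5.8681
Total = 6.0421


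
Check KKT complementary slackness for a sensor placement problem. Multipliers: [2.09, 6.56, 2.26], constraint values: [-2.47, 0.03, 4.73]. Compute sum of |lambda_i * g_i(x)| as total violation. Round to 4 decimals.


KKT complementary slackness check:
lambda_1 * g_1 = 2.09 * -2.47 = -5.1623
lambda_2 * g_2 = 6.56 * 0.03 = 0.1968
lambda_3 * g_3 = 2.26 * 4.73 = 10.6898
Total violation = 5.1623 + 0.1968 + 10.6898 = 16.0489


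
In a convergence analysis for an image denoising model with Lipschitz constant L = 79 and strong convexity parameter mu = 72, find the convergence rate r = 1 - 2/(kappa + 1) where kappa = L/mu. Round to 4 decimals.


Step 1: Compute the condition number.
kappa = L/mu = 79/72 = 1.0972
Step 2: Compute the convergence rate.
r = 1 - 2/(kappa + 1) = 1 - 2*mu/(L + mu) = (L - mu)/(L + mu) = 7/151 = 0.0464


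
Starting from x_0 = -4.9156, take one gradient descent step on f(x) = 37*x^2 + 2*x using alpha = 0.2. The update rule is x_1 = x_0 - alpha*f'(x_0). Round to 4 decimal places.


We compute the gradient at x_0 and apply the update.
f'(x) = 74*x + 2
f'(-4.9156) = 74*-4.9156 + 2 = -361.7544
x_1 = -4.9156 - 0.2*-361.7544 = 67.4353


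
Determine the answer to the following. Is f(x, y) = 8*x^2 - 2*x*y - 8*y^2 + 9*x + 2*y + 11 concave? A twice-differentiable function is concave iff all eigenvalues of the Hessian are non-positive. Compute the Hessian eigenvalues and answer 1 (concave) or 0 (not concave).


The Hessian of f(x,y) = 8*x^2 - 2*x*y - 8*y^2 + 9*x + 2*y + 11 is:
H = [[16, -2], [-2, -16]]
Trace = 16 - 16 = 0
Determinant = 16*-16 - (-2)^2 = -260
Discriminant = (0)^2 - 4*-260 = 1040.0
Eigenvalues: lambda_1 = -16.1245, lambda_2 = 16.1245
The function is not concave.

0


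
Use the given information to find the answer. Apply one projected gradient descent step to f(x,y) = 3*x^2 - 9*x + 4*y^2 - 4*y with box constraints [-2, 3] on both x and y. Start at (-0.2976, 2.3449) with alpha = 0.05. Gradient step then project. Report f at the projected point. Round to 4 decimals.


Step 1: Compute gradient at (-0.2976, 2.3449).
grad_x = 2*3*-0.2976 - 9 = -10.7856
grad_y = 2*4*2.3449 - 4 = 14.7592
Step 2: Gradient step.
x_raw = -0.2976 - 0.05*-10.7856 = 0.2417
y_raw = 2.3449 - 0.05*14.7592 = 1.6069
Step 3: Project onto [-2, 3].
x_proj = clip(0.2417) = 0.2417
y_proj = clip(1.6069) = 1.6069
Step 4: Evaluate f.
f(0.2417, 1.6069) = 1.9014


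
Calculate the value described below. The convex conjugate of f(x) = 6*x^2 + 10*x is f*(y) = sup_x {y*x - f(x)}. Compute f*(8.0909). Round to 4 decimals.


f*(y) = sup_x {y*x - a*x^2 - b*x} = sup_x {(y-b)*x - a*x^2}
FOC: (y - b) - 2a*x = 0 => x* = (y - b)/(2a)
x* = (8.0909 - 10)/(2*6) = -0.1591
f*(8.0909) = (y-b)^2/(4a) = (8.0909 - 10)^2/(4*6)
= 3.6447/24 = 0.1519


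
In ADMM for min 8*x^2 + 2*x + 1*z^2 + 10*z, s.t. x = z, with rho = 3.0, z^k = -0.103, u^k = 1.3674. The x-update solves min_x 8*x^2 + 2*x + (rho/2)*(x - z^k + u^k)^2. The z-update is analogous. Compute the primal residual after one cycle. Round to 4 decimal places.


ADMM iteration with rho = 3.0, z^k = -0.103, u^k = 1.3674
Step 1: x-update.
Minimize 8*x^2 + 2*x + (3.0/2)*(x + 0.103 + 1.3674)^2
FOC: (2*8 + 3.0)*x = -2 + 3.0*(-0.103 - 1.3674)
x^{k+1} = -0.3374
Step 2: z-update.
Minimize 1*z^2 + 10*z + (3.0/2)*(-0.3374 - z + 1.3674)^2
FOC: (2*1 + 3.0)*z = -10 + 3.0*(-0.3374 + 1.3674)
z^{k+1} = -1.382
Step 3: u-update.
u^{k+1} = 1.3674 - 0.3374 + 1.382 = 2.412
Step 4: Primal residual = |-0.3374 + 1.382| = 1.0446


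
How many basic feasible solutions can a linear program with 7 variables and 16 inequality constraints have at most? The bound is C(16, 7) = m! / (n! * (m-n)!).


Each vertex corresponds to some choice of n active constraints out of m, so the number of vertices is at most C(m, n) = m! / (n!(m-n)!).
m = 16, n = 7
Numerator: 16 * 15 * 14 * 13 * 12 * 11 * 10
Denominator: 7! = 5040
C(16, 7) = 11440


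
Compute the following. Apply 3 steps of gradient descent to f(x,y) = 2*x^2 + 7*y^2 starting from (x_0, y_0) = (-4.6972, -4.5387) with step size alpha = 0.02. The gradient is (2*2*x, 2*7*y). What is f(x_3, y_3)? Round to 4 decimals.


Gradient descent on f(x,y) = 2*x^2 + 7*y^2.
Starting point: (-4.6972, -4.5387), alpha = 0.02
Step 1: grad_x = 2*2*-4.6972 = -18.7888, grad_y = 2*7*-4.5387 = -63.5418
  x_1 = -4.6972 - 0.02*-18.7888 = -4.3214
  y_1 = -4.5387 - 0.02*-63.5418 = -3.2679
Step 2: grad_x = 2*2*-4.3214 = -17.2857, grad_y = 2*7*-3.2679 = -45.7501
  x_2 = -4.3214 - 0.02*-17.2857 = -3.9757
  y_2 = -3.2679 - 0.02*-45.7501 = -2.3529
Step 3: grad_x = 2*2*-3.9757 = -15.9028, grad_y = 2*7*-2.3529 = -32.9401
  x_3 = -3.9757 - 0.02*-15.9028 = -3.6577
  y_3 = -2.3529 - 0.02*-32.9401 = -1.6941
f(-3.6577, -1.6941) = 2*(-3.6577)^2 + 7*(-1.6941)^2 = 46.8457


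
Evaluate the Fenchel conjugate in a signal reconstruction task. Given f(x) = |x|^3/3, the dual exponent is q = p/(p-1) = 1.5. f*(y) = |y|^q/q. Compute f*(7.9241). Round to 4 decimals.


The conjugate exponent q satisfies 1/p + 1/q = 1.
p = 3, so q = 3/(3 - 1) = 1.5
|y|^q = 7.9241^1.5 = 22.3062
f*(7.9241) = 22.3062 / 1.5 = 14.8708


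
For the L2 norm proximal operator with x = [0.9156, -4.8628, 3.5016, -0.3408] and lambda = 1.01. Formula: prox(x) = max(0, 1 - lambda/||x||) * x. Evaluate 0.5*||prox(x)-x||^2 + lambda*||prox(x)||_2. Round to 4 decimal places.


Step 1: Compute ||x||.
||x|| = 6.0714
Step 2: Compute scaling factor.
scale = max(0, 1 - 1.01/6.0714) = 0.8336
Step 3: prox(x) = [0.7633, -4.0539, 2.9191, -0.2841]
||prox(x)|| = 5.0614
Step 4: Proximal objective.
0.5*||prox-x||^2 = 0.5101
lambda*||prox|| = 5.112
Total = 5.6221


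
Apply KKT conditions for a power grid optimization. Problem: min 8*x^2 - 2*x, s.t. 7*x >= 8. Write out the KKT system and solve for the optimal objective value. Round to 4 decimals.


Step 1: Try lambda = 0 (constraint inactive).
x_unc = 2/(2*8) = 0.125
Check: 7*0.125 = 0.875 < 8 -- violated!
Step 2: Constraint must be active: 7*x = 8
x* = 8/7 = 1.1429 (rounded; the exact value 8/7 is used below)
lambda = (2*8*(8/7) - 2)/7 = 2.3265
Step 3: Compute optimal value.
f(x*) = 8*(8/7)^2 - 2*(8/7) = 8.1633


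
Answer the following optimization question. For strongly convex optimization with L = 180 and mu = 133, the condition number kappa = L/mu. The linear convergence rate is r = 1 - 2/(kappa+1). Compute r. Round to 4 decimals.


Step 1: Compute the condition number.
kappa = L/mu = 180/133 = 1.3534
Step 2: Compute the convergence rate.
r = 1 - 2/(kappa + 1) = 1 - 2*mu/(L + mu) = (L - mu)/(L + mu) = 47/313 = 0.1502


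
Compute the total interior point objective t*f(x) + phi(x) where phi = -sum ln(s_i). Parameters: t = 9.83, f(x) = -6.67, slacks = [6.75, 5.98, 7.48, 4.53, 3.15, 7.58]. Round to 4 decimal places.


Step 1: Compute log-barrier.
ln values: [1.9095, 1.7884, 2.0122, 1.5107, 1.1474, 2.0255]
phi = -(1.9095 + 1.7884 + 2.0122 + 1.5107 + 1.1474 + 2.0255) = -10.3938
Step 2: Compute augmented objective.
t*f(x) = 9.83*-6.67 = -65.5661
Total = -65.5661 - 10.3938 = -75.9599


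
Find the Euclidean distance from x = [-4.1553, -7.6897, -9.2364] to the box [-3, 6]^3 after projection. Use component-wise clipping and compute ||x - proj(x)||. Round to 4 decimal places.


Project each component onto [-3, 6].
clip(-4.1553) = -3.0, clip(-7.6897) = -3.0, clip(-9.2364) = -3.0
Projection = [-3.0, -3.0, -3.0]
Squared diffs: [1.3347, 21.9933, 38.8927]
Distance = sqrt(62.2207) = 7.888


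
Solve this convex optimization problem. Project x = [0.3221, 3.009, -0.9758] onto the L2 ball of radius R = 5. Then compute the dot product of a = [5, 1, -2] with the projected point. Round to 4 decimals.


Step 1: Compute ||x|| (intermediates to 6 decimals).
||x|| = sqrt(0.3221^2 + 3.009^2 + (-0.9758)^2) = 3.179625
Step 2: Project.
Since ||x|| <= R, proj = x (no scaling needed).
proj(x) = [0.3221, 3.009, -0.9758]
Step 3: Dot product.
a^T * proj(x) = 5*0.3221 + 1*3.009 - 2*(-0.9758) = 6.5711


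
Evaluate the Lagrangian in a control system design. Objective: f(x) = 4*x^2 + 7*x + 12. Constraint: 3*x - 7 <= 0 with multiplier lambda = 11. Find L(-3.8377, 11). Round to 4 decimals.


Step 1: Evaluate f(x).
f(-3.8377) = 4*(-3.8377)^2 + 7*(-3.8377) + 12 = 44.0479
Step 2: Evaluate g(x).
g(-3.8377) = 3*-3.8377 - 7 = -18.5131
Step 3: Compute Lagrangian.
L = 44.0479 + 11*-18.5131 = -159.5962


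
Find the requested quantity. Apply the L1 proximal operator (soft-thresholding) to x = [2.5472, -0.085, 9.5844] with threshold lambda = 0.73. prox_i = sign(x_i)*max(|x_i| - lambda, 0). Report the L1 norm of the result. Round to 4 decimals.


Soft-thresholding with lambda = 0.73:
prox(2.5472) = sign(2.5472)*max(|2.5472| - 0.73, 0) = 1.8172
prox(-0.085) = sign(-0.085)*max(|-0.085| - 0.73, 0) = 0.0
prox(9.5844) = sign(9.5844)*max(|9.5844| - 0.73, 0) = 8.8544
prox(x) = [1.8172, 0.0, 8.8544]
||prox(x)||_1 = 1.8172 + 0.0 + 8.8544 = 10.6716


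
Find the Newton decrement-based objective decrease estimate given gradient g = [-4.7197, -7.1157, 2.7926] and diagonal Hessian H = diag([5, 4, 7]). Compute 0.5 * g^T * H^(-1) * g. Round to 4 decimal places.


Step 1: H is diagonal, so H^(-1) * g = [-0.9439, -1.7789, 0.3989].
Step 2: g^T H^(-1) g = sum_i g_i^2 / H_ii
  = (-4.7197)^2/5 + (-7.1157)^2/4 + (2.7926)^2/7
  = 4.4551 + 12.6583 + 1.1141 = 18.2275
Step 3: Objective decrease = 0.5 * g^T H^(-1) g = 9.1137


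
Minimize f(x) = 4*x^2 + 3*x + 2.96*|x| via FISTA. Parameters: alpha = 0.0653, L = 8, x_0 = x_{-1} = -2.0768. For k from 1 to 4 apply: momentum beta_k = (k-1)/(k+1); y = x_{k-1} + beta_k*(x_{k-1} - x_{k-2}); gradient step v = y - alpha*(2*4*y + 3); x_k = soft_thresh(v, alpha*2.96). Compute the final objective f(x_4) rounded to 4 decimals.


FISTA on f(x) = 4*x^2 + 3*x + 2.96*|x|
L = 8, alpha = 0.0653
Iteration 1: beta = 0.0, y = -2.0768 + 0.0*(-2.0768 + 2.0768) = -2.0768
  grad(y) = -13.6144, v = y - alpha*grad = -1.1878
  prox(v) = soft_thresh(-1.1878, 0.1933) = -0.9945
Iteration 2: beta = 0.3333, y = -0.9945 + 0.3333*(-0.9945 + 2.0768) = -0.6337
  grad(y) = -2.0698, v = y - alpha*grad = -0.4986
  prox(v) = soft_thresh(-0.4986, 0.1933) = -0.3053
Iteration 3: beta = 0.5, y = -0.3053 + 0.5*(-0.3053 + 0.9945) = 0.0393
  grad(y) = 3.3146, v = y - alpha*grad = -0.1771
  prox(v) = soft_thresh(-0.1771, 0.1933) = 0.0
Iteration 4: beta = 0.6, y = 0.0 + 0.6*(0.0 + 0.3053) = 0.1832
  grad(y) = 4.4653, v = y - alpha*grad = -0.1084
  prox(v) = soft_thresh(-0.1084, 0.1933) = 0.0
f(x_4) = 4*0.0^2 + 3*0.0 + 2.96*|0.0| = 0.0


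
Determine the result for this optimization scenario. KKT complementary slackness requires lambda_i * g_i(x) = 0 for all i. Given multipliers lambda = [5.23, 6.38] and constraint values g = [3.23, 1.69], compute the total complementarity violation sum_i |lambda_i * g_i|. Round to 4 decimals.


KKT complementary slackness check:
lambda_1 * g_1 = 5.23 * 3.23 = 16.8929
lambda_2 * g_2 = 6.38 * 1.69 = 10.7822
Total violation = 16.8929 + 10.7822 = 27.6751


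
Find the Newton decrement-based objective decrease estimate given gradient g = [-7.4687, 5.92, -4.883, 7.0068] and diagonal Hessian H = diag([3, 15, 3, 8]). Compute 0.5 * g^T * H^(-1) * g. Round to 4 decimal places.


Step 1: H is diagonal, so H^(-1) * g = [-2.4896, 0.3947, -1.6277, 0.8759].
Step 2: g^T H^(-1) g = sum_i g_i^2 / H_ii
  = (-7.4687)^2/3 + (5.92)^2/15 + (-4.883)^2/3 + (7.0068)^2/8
  = 18.5938 + 2.3364 + 7.9479 + 6.1369 = 35.0151
Step 3: Objective decrease = 0.5 * g^T H^(-1) g = 17.5075


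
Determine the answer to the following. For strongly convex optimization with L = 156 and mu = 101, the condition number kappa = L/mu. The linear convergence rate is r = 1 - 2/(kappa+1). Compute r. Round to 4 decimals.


Step 1: Compute the condition number.
kappa = L/mu = 156/101 = 1.5446
Step 2: Compute the convergence rate.
r = 1 - 2/(kappa + 1) = 1 - 2*mu/(L + mu) = (L - mu)/(L + mu) = 55/257 = 0.214


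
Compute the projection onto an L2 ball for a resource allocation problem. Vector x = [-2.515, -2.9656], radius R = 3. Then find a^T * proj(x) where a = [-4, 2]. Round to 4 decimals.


Step 1: Compute ||x|| (intermediates to 6 decimals).
||x|| = sqrt((-2.515)^2 + (-2.9656)^2) = 3.888445
Step 2: Project.
Since ||x|| > R, scale = R/||x|| = 3/3.888445 = 0.771517, proj(x) = scale * x
proj(x) = [-1.940365, -2.288011]
Step 3: Dot product.
a^T * proj(x) = -4*(-1.940365) + 2*(-2.288011) = 3.1854


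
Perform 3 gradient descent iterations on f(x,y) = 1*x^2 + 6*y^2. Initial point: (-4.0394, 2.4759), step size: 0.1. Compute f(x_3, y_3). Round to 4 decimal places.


Gradient descent on f(x,y) = 1*x^2 + 6*y^2.
Starting point: (-4.0394, 2.4759), alpha = 0.1
Step 1: grad_x = 2*1*-4.0394 = -8.0788, grad_y = 2*6*2.4759 = 29.7108
  x_1 = -4.0394 - 0.1*-8.0788 = -3.2315
  y_1 = 2.4759 - 0.1*29.7108 = -0.4952
Step 2: grad_x = 2*1*-3.2315 = -6.463, grad_y = 2*6*-0.4952 = -5.9422
  x_2 = -3.2315 - 0.1*-6.463 = -2.5852
  y_2 = -0.4952 - 0.1*-5.9422 = 0.099
Step 3: grad_x = 2*1*-2.5852 = -5.1704, grad_y = 2*6*0.099 = 1.1884
  x_3 = -2.5852 - 0.1*-5.1704 = -2.0682
  y_3 = 0.099 - 0.1*1.1884 = -0.0198
f(-2.0682, -0.0198) = 1*(-2.0682)^2 + 6*(-0.0198)^2 = 4.2797


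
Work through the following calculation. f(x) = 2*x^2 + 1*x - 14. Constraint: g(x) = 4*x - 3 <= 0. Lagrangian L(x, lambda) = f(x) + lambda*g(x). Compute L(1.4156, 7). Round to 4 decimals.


Step 1: Evaluate f(x).
f(1.4156) = 2*1.4156^2 + 1*1.4156 - 14 = -8.5766
Step 2: Evaluate g(x).
g(1.4156) = 4*1.4156 - 3 = 2.6624
Step 3: Compute Lagrangian.
L = -8.5766 + 7*2.6624 = 10.0602


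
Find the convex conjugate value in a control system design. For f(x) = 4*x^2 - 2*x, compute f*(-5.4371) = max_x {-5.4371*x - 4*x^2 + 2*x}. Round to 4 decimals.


f*(y) = sup_x {y*x - a*x^2 - b*x} = sup_x {(y-b)*x - a*x^2}
FOC: (y - b) - 2a*x = 0 => x* = (y - b)/(2a)
x* = (-5.4371 + 2)/(2*4) = -0.4296
f*(-5.4371) = (y-b)^2/(4a) = (-5.4371 + 2)^2/(4*4)
= 11.8137/16 = 0.7384


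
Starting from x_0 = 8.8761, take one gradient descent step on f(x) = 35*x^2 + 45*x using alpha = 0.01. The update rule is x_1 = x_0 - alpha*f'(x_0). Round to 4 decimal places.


We compute the gradient at x_0 and apply the update.
f'(x) = 70*x + 45
f'(8.8761) = 70*8.8761 + 45 = 666.327
x_1 = 8.8761 - 0.01*666.327 = 2.2128


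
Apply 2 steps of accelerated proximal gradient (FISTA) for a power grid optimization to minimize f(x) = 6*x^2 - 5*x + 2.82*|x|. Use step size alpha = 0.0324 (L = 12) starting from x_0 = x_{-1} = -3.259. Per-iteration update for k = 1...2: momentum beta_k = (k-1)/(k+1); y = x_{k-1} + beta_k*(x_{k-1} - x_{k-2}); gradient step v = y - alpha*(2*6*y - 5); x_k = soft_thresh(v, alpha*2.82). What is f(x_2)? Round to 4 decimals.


FISTA on f(x) = 6*x^2 - 5*x + 2.82*|x|
L = 12, alpha = 0.0324
Iteration 1: beta = 0.0, y = -3.259 + 0.0*(-3.259 + 3.259) = -3.259
  grad(y) = -44.108, v = y - alpha*grad = -1.8299
  prox(v) = soft_thresh(-1.8299, 0.0914) = -1.7385
Iteration 2: beta = 0.3333, y = -1.7385 + 0.3333*(-1.7385 + 3.259) = -1.2317
  grad(y) = -19.7805, v = y - alpha*grad = -0.5908
  prox(v) = soft_thresh(-0.5908, 0.0914) = -0.4995
f(x_2) = 6*(-0.4995)^2 - 5*(-0.4995) + 2.82*|-0.4995| = 5.4024


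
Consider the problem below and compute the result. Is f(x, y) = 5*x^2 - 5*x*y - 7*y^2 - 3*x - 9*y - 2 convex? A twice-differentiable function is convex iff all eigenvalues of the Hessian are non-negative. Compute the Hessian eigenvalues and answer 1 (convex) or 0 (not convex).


The Hessian of f(x,y) = 5*x^2 - 5*x*y - 7*y^2 - 3*x - 9*y - 2 is:
H = [[10, -5], [-5, -14]]
Trace = 10 - 14 = -4
Determinant = 10*-14 - (-5)^2 = -165
Discriminant = (-4)^2 - 4*-165 = 676.0
Eigenvalues: lambda_1 = -15.0, lambda_2 = 11.0
The function is not convex.

0


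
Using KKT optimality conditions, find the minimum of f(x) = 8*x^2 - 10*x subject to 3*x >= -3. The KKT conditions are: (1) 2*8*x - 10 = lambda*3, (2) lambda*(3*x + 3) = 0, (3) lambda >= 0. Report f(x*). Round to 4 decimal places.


Step 1: Try lambda = 0 (constraint inactive).
Stationarity: 2*8*x - 10 = 0
x* = 10/(2*8) = 0.625
Check constraint: 3*0.625 = 1.875 >= -3 -- satisfied.
Step 2: Compute optimal value.
f(x*) = 8*0.625^2 - 10*0.625 = -3.125


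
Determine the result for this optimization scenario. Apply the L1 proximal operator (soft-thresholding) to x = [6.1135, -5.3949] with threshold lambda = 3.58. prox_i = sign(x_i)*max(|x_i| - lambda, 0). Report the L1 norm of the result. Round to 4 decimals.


Soft-thresholding with lambda = 3.58:
prox(6.1135) = sign(6.1135)*max(|6.1135| - 3.58, 0) = 2.5335
prox(-5.3949) = sign(-5.3949)*max(|-5.3949| - 3.58, 0) = -1.8149
prox(x) = [2.5335, -1.8149]
||prox(x)||_1 = 2.5335 + 1.8149 = 4.3484


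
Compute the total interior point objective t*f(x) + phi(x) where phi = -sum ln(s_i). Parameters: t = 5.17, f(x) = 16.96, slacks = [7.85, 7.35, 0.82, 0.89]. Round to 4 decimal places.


Step 1: Compute log-barrier.
ln values: [2.0605, 1.9947, -0.1985, -0.1165]
phi = -(2.0605 + 1.9947 - 0.1985 - 0.1165) = -3.7402
Step 2: Compute augmented objective.
t*f(x) = 5.17*16.96 = 87.6832
Total = 87.6832 - 3.7402 = 83.943


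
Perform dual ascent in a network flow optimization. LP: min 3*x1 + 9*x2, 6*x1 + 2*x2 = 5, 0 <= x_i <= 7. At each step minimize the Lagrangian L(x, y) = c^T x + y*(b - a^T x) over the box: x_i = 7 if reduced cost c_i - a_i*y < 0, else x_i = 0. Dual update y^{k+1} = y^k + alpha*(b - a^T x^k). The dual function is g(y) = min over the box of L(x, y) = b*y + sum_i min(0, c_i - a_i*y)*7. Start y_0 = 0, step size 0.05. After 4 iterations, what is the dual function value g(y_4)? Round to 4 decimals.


Dual ascent for LP: min 3*x1 + 9*x2, 6*x1 + 2*x2 = 5, 0 <= x_i <= 7
Step 1: y^k = 0.0, reduced costs: (3.0, 9.0)
  x^k = (0.0, 0.0), subgradient = b - a^T x = 5.0
  y^{k+1} = 0.0 + 0.05*5.0 = 0.25
Step 2: y^k = 0.25, reduced costs: (1.5, 8.5)
  x^k = (0.0, 0.0), subgradient = b - a^T x = 5.0
  y^{k+1} = 0.25 + 0.05*5.0 = 0.5
Step 3: y^k = 0.5, reduced costs: (0.0, 8.0)
  x^k = (0.0, 0.0), subgradient = b - a^T x = 5.0
  y^{k+1} = 0.5 + 0.05*5.0 = 0.75
Step 4: y^k = 0.75, reduced costs: (-1.5, 7.5)
  x^k = (7.0, 0.0), subgradient = b - a^T x = -37.0
  y^{k+1} = 0.75 + 0.05*-37.0 = -1.1
Dual objective at y_4 = -1.1: reduced costs (9.6, 11.2), box minimizer x = (0.0, 0.0)
g(y_4) = b*y + (c1 - a1*y)*x1 + (c2 - a2*y)*x2 = 5*(-1.1) + 9.6*0.0 + 11.2*0.0 = -5.5 + 0.0 + 0.0 = -5.5
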